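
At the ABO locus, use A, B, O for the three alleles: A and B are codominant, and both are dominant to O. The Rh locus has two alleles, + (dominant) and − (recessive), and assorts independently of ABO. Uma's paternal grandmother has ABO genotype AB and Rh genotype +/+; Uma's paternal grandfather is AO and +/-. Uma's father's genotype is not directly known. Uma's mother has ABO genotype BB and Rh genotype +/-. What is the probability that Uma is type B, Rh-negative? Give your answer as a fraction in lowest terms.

Uma's father's ABO genotype from AB × AO: 1/4 AA, 1/4 AB, 1/4 AO, 1/4 BO.
Crossing each possibility with the mother BB and summing P(type B): 1/4·0 + 1/4·1/2 + 1/4·1/2 + 1/4·1 = 1/2.
Similarly for Rh via the father's Rh distribution: P(Rh-) = 1/8.
Independent loci: 1/2 × 1/8 = 1/16.

1/16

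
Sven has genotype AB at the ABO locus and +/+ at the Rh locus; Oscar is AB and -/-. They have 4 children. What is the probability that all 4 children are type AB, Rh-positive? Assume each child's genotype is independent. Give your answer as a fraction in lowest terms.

ABO cross AB × AB → 1/4 A, 1/4 B, 1/2 AB.
Rh cross +/+ × -/- → 1 Rh+; so P(type AB, Rh-positive) = 1/2 × 1 = 1/2 per child.
All 4 independent: (1/2)^4 = 1/16.

1/16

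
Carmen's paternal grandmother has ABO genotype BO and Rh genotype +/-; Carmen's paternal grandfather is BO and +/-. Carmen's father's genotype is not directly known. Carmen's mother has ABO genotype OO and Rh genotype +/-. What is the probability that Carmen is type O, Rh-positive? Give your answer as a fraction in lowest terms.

3/8

Carmen's father's ABO genotype from BO × BO: 1/4 BB, 1/2 BO, 1/4 OO.
Crossing each possibility with the mother OO and summing P(type O): 1/4·0 + 1/2·1/2 + 1/4·1 = 1/2.
Similarly for Rh via the father's Rh distribution: P(Rh+) = 3/4.
Independent loci: 1/2 × 3/4 = 3/8.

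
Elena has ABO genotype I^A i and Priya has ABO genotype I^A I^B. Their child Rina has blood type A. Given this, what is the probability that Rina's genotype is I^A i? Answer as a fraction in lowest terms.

1/2

Cross I^A i × I^A I^B → 1/4 I^A I^A, 1/4 I^A I^B, 1/4 I^A i, 1/4 I^B i.
Type-A genotypes among offspring: I^A I^A (1/4), I^A i (1/4); total 1/2.
P(I^A i | type A) = (1/4) / (1/2) = 1/2.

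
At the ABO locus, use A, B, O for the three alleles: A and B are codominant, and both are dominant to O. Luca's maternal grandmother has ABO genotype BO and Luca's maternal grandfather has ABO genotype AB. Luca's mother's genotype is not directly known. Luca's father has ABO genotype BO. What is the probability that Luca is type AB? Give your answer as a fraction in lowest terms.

Luca's mother's ABO genotype from BO × AB: 1/4 AB, 1/4 AO, 1/4 BB, 1/4 BO.
Crossing each possibility with the father BO and summing P(type AB): 1/4·1/4 + 1/4·1/4 + 1/4·0 + 1/4·0 = 1/8.

1/8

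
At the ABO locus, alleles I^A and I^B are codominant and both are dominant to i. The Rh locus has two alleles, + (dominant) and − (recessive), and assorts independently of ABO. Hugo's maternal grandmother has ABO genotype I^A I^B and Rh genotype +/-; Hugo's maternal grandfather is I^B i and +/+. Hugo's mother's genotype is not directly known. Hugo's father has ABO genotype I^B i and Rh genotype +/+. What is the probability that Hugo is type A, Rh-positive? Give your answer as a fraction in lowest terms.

Hugo's mother's ABO genotype from I^A I^B × I^B i: 1/4 I^A I^B, 1/4 I^A i, 1/4 I^B I^B, 1/4 I^B i.
Crossing each possibility with the father I^B i and summing P(type A): 1/4·1/4 + 1/4·1/4 + 1/4·0 + 1/4·0 = 1/8.
Similarly for Rh via the mother's Rh distribution: P(Rh+) = 1.
Independent loci: 1/8 × 1 = 1/8.

1/8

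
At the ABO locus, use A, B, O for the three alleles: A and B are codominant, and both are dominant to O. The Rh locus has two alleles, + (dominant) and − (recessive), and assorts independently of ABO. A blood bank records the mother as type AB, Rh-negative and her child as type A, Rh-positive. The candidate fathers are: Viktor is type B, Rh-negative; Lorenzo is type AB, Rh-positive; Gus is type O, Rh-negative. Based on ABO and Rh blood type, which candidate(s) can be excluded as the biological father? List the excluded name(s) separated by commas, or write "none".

A candidate is excluded only if no genotype consistent with his phenotype could produce a type A, Rh-positive child with a type AB, Rh-negative mother.
Viktor (type B, Rh-): no genotype consistent with that phenotype can produce a type-A Rh+ child with a type-AB mother.
Gus (type O, Rh-): no genotype consistent with that phenotype can produce a type-A Rh+ child with a type-AB mother.

Viktor, Gus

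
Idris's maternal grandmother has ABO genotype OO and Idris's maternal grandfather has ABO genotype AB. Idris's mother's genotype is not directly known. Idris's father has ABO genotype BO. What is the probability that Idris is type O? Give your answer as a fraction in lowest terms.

Idris's mother's ABO genotype from OO × AB: 1/2 AO, 1/2 BO.
Crossing each possibility with the father BO and summing P(type O): 1/2·1/4 + 1/2·1/4 = 1/4.

1/4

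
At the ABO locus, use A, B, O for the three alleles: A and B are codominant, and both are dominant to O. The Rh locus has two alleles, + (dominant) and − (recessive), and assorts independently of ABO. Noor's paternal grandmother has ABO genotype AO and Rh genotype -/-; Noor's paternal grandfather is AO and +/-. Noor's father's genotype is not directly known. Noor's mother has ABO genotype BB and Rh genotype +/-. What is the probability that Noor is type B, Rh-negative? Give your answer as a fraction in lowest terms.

3/16

Noor's father's ABO genotype from AO × AO: 1/4 AA, 1/2 AO, 1/4 OO.
Crossing each possibility with the mother BB and summing P(type B): 1/4·0 + 1/2·1/2 + 1/4·1 = 1/2.
Similarly for Rh via the father's Rh distribution: P(Rh-) = 3/8.
Independent loci: 1/2 × 3/8 = 3/16.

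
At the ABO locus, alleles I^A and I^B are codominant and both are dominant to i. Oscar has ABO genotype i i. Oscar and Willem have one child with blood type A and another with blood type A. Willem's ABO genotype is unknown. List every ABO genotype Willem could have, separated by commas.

For each candidate genotype of Willem, check whether crossing it with i i can produce every observed child phenotype.
  I^A I^A → possible child types {A} ✓
  I^A I^B → possible child types {A, B} ✓
  I^A i → possible child types {O, A} ✓
  I^B I^B → possible child types {B} ✗
  I^B i → possible child types {O, B} ✗
  i i → possible child types {O} ✗

I^A I^A, I^A I^B, I^A i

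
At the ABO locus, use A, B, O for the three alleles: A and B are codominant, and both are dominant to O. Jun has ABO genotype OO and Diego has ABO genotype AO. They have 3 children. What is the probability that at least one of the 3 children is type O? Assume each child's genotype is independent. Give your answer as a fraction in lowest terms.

7/8

ABO cross OO × AO → 1/2 O, 1/2 A.
So P(type O) = 1/2 per child.
P(none) = (1/2)^3 = 1/8; P(at least one) = 1 − 1/8 = 7/8.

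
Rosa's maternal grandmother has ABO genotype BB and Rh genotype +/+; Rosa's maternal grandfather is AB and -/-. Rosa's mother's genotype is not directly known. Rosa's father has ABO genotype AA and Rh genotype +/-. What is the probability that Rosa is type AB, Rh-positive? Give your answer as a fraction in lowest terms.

Rosa's mother's ABO genotype from BB × AB: 1/2 AB, 1/2 BB.
Crossing each possibility with the father AA and summing P(type AB): 1/2·1/2 + 1/2·1 = 3/4.
Similarly for Rh via the mother's Rh distribution: P(Rh+) = 3/4.
Independent loci: 3/4 × 3/4 = 9/16.

9/16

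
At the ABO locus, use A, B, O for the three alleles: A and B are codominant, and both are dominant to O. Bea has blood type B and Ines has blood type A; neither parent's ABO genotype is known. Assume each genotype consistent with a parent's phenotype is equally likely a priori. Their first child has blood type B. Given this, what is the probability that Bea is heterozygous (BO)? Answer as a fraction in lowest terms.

Possible genotypes: Bea ∈ {BB, BO}; Ines ∈ {AA, AO}.
Weight each parental genotype pair by prior × P(type-B child):
  BB × AO: posterior weight 2/3.
  BO × AO: posterior weight 1/3.
Sum the posterior weight over pairs where Bea is BO: 1/3.

1/3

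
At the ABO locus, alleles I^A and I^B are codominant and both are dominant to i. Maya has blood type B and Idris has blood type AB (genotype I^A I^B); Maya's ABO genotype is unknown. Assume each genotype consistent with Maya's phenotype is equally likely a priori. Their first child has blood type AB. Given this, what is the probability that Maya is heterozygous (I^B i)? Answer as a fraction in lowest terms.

1/3

Possible genotypes: Maya ∈ {I^B I^B, I^B i}; Idris ∈ {I^A I^B}.
Weight each parental genotype pair by prior × P(type-AB child):
  I^B I^B × I^A I^B: posterior weight 2/3.
  I^B i × I^A I^B: posterior weight 1/3.
Sum the posterior weight over pairs where Maya is I^B i: 1/3.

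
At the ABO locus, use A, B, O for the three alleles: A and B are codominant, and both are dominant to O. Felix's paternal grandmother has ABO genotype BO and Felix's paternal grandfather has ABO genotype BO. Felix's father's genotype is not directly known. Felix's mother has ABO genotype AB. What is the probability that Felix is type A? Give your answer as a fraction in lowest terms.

1/4

Felix's father's ABO genotype from BO × BO: 1/4 BB, 1/2 BO, 1/4 OO.
Crossing each possibility with the mother AB and summing P(type A): 1/4·0 + 1/2·1/4 + 1/4·1/2 = 1/4.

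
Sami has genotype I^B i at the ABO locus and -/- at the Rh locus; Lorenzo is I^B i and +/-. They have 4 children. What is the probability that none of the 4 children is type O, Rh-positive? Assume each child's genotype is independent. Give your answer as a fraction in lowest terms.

2401/4096

ABO cross I^B i × I^B i → 1/4 O, 3/4 B.
Rh cross -/- × +/- → 1/2 Rh+, 1/2 Rh-; so P(type O, Rh-positive) = 1/4 × 1/2 = 1/8 per child.
P(not type O, Rh-positive) = 7/8 for one child; (7/8)^4 = 2401/4096.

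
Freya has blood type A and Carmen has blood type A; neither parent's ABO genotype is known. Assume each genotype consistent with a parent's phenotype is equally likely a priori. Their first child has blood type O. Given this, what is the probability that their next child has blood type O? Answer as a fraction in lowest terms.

Possible genotypes: Freya ∈ {I^A I^A, I^A i}; Carmen ∈ {I^A I^A, I^A i}.
Weight each parental genotype pair by prior × P(type-O child):
  I^A i × I^A i: posterior weight 1; P(next child type O) = 1/4.
Weighted sum = 1/4.

1/4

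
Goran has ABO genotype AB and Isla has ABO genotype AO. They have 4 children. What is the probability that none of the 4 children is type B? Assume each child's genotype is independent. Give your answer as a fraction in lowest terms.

81/256

ABO cross AB × AO → 1/2 A, 1/4 B, 1/4 AB.
So P(type B) = 1/4 per child.
P(not type B) = 3/4 for one child; (3/4)^4 = 81/256.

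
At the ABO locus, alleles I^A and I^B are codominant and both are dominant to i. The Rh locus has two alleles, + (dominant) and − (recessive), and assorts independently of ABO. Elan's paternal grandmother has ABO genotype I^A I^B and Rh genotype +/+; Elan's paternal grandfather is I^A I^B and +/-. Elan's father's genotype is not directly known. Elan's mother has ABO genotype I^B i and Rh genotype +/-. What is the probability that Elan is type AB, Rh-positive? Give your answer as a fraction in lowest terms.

7/32

Elan's father's ABO genotype from I^A I^B × I^A I^B: 1/4 I^A I^A, 1/2 I^A I^B, 1/4 I^B I^B.
Crossing each possibility with the mother I^B i and summing P(type AB): 1/4·1/2 + 1/2·1/4 + 1/4·0 = 1/4.
Similarly for Rh via the father's Rh distribution: P(Rh+) = 7/8.
Independent loci: 1/4 × 7/8 = 7/32.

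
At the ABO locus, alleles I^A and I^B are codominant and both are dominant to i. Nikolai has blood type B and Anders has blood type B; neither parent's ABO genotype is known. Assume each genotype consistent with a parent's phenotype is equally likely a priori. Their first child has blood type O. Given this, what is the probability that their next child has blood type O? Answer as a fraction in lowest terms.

1/4

Possible genotypes: Nikolai ∈ {I^B I^B, I^B i}; Anders ∈ {I^B I^B, I^B i}.
Weight each parental genotype pair by prior × P(type-O child):
  I^B i × I^B i: posterior weight 1; P(next child type O) = 1/4.
Weighted sum = 1/4.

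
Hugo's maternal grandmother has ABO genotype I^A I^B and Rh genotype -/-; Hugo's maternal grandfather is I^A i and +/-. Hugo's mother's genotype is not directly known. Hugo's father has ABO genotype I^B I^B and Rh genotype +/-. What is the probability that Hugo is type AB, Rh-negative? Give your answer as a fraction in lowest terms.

Hugo's mother's ABO genotype from I^A I^B × I^A i: 1/4 I^A I^A, 1/4 I^A I^B, 1/4 I^A i, 1/4 I^B i.
Crossing each possibility with the father I^B I^B and summing P(type AB): 1/4·1 + 1/4·1/2 + 1/4·1/2 + 1/4·0 = 1/2.
Similarly for Rh via the mother's Rh distribution: P(Rh-) = 3/8.
Independent loci: 1/2 × 3/8 = 3/16.

3/16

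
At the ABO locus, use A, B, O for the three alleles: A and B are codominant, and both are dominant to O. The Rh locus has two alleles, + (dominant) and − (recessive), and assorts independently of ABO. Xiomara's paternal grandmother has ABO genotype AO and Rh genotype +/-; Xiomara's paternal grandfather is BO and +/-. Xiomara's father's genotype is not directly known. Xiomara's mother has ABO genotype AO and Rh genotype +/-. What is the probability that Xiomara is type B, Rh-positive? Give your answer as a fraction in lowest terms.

3/32

Xiomara's father's ABO genotype from AO × BO: 1/4 AB, 1/4 AO, 1/4 BO, 1/4 OO.
Crossing each possibility with the mother AO and summing P(type B): 1/4·1/4 + 1/4·0 + 1/4·1/4 + 1/4·0 = 1/8.
Similarly for Rh via the father's Rh distribution: P(Rh+) = 3/4.
Independent loci: 1/8 × 3/4 = 3/32.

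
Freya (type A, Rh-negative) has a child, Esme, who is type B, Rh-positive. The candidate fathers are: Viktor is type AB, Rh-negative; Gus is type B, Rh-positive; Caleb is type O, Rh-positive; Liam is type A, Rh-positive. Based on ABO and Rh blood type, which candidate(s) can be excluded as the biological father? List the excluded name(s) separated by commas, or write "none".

Viktor, Caleb, Liam

A candidate is excluded only if no genotype consistent with his phenotype could produce a type B, Rh-positive child with a type A, Rh-negative mother.
Viktor (type AB, Rh-): no genotype consistent with that phenotype can produce a type-B Rh+ child with a type-A mother.
Caleb (type O, Rh+): no genotype consistent with that phenotype can produce a type-B Rh+ child with a type-A mother.
Liam (type A, Rh+): no genotype consistent with that phenotype can produce a type-B Rh+ child with a type-A mother.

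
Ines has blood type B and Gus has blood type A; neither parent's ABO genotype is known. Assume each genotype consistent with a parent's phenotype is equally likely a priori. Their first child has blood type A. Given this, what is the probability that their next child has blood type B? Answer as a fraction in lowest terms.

Possible genotypes: Ines ∈ {BB, BO}; Gus ∈ {AA, AO}.
Weight each parental genotype pair by prior × P(type-A child):
  BO × AA: posterior weight 2/3; P(next child type B) = 0.
  BO × AO: posterior weight 1/3; P(next child type B) = 1/4.
Weighted sum = 1/12.

1/12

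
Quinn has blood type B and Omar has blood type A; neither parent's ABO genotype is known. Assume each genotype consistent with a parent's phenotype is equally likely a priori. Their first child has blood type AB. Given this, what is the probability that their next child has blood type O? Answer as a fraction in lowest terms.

Possible genotypes: Quinn ∈ {BB, BO}; Omar ∈ {AA, AO}.
Weight each parental genotype pair by prior × P(type-AB child):
  BB × AA: posterior weight 4/9; P(next child type O) = 0.
  BB × AO: posterior weight 2/9; P(next child type O) = 0.
  BO × AA: posterior weight 2/9; P(next child type O) = 0.
  BO × AO: posterior weight 1/9; P(next child type O) = 1/4.
Weighted sum = 1/36.

1/36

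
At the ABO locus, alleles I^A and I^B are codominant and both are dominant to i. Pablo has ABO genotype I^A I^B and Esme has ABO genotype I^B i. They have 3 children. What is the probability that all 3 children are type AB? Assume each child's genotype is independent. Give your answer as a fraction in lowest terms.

ABO cross I^A I^B × I^B i → 1/4 A, 1/2 B, 1/4 AB.
So P(type AB) = 1/4 per child.
All 3 independent: (1/4)^3 = 1/64.

1/64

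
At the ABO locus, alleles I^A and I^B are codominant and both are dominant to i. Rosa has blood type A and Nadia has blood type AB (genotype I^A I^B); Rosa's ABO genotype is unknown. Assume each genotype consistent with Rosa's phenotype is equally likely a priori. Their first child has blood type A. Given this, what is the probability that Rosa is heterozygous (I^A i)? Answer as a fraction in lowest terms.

Possible genotypes: Rosa ∈ {I^A I^A, I^A i}; Nadia ∈ {I^A I^B}.
Weight each parental genotype pair by prior × P(type-A child):
  I^A I^A × I^A I^B: posterior weight 1/2.
  I^A i × I^A I^B: posterior weight 1/2.
Sum the posterior weight over pairs where Rosa is I^A i: 1/2.

1/2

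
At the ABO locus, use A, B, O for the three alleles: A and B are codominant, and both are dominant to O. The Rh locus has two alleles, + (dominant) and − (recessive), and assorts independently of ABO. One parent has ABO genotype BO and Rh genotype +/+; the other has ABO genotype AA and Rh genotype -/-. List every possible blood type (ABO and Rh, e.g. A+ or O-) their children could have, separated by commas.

Gametes from BO × AA give offspring ABO genotypes AB, AO, i.e. phenotypes A, AB.
Rh cross +/+ × -/- → phenotypes Rh+.
Combining independently: A+, AB+.

A+, AB+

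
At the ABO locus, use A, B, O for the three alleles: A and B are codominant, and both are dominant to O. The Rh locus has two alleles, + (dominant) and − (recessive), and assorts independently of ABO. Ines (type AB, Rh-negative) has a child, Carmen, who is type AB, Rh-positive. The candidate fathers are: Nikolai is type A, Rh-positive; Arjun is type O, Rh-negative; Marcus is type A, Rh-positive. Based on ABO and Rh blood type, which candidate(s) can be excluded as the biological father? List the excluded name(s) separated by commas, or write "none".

Arjun

A candidate is excluded only if no genotype consistent with his phenotype could produce a type AB, Rh-positive child with a type AB, Rh-negative mother.
Arjun (type O, Rh-): no genotype consistent with that phenotype can produce a type-AB Rh+ child with a type-AB mother.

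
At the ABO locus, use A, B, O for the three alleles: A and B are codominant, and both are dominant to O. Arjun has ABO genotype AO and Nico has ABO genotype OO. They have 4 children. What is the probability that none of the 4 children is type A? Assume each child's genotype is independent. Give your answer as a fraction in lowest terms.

1/16

ABO cross AO × OO → 1/2 O, 1/2 A.
So P(type A) = 1/2 per child.
P(not type A) = 1/2 for one child; (1/2)^4 = 1/16.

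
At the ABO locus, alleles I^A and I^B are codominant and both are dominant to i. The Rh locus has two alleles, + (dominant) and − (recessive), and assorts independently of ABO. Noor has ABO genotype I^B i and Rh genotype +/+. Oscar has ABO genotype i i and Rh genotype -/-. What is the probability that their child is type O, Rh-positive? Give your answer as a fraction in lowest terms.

ABO cross I^B i × i i → offspring phenotypes: 1/2 O, 1/2 B.
Rh cross +/+ × -/- → 1 Rh+.
Independent loci: P(type O, Rh-positive) = 1/2 × 1 = 1/2.

1/2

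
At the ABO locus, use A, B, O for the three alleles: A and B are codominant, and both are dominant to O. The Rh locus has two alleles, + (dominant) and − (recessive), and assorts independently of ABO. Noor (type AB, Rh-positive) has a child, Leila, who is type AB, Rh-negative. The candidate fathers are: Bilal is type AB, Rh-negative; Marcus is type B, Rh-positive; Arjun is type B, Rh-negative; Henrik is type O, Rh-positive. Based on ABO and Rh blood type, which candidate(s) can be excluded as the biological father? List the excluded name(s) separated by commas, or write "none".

A candidate is excluded only if no genotype consistent with his phenotype could produce a type AB, Rh-negative child with a type AB, Rh-positive mother.
Henrik (type O, Rh+): no genotype consistent with that phenotype can produce a type-AB Rh- child with a type-AB mother.

Henrik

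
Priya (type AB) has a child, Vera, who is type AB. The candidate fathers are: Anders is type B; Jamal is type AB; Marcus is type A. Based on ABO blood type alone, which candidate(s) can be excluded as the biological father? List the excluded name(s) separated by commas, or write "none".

none

A candidate is excluded only if no genotype consistent with his phenotype could produce a type AB child with a type AB mother.
Every candidate has at least one consistent genotype combination, so none can be excluded.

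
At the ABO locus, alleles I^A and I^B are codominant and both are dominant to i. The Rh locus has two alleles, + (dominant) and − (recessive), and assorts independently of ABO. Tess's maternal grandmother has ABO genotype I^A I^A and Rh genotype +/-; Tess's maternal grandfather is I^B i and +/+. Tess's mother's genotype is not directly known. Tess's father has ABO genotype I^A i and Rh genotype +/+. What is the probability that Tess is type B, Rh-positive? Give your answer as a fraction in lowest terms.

Tess's mother's ABO genotype from I^A I^A × I^B i: 1/2 I^A I^B, 1/2 I^A i.
Crossing each possibility with the father I^A i and summing P(type B): 1/2·1/4 + 1/2·0 = 1/8.
Similarly for Rh via the mother's Rh distribution: P(Rh+) = 1.
Independent loci: 1/8 × 1 = 1/8.

1/8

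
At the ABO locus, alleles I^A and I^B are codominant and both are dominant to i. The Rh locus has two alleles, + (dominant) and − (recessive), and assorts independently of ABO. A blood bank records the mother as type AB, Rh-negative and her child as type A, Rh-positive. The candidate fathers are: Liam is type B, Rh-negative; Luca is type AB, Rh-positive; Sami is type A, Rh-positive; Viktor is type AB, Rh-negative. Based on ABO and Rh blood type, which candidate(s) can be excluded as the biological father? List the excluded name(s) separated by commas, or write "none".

A candidate is excluded only if no genotype consistent with his phenotype could produce a type A, Rh-positive child with a type AB, Rh-negative mother.
Liam (type B, Rh-): no genotype consistent with that phenotype can produce a type-A Rh+ child with a type-AB mother.
Viktor (type AB, Rh-): no genotype consistent with that phenotype can produce a type-A Rh+ child with a type-AB mother.

Liam, Viktor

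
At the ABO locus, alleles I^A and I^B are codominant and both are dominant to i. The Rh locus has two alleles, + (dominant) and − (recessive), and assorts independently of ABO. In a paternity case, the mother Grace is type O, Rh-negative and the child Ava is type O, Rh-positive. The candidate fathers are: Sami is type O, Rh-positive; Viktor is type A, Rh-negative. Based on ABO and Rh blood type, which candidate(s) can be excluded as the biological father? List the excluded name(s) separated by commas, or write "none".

A candidate is excluded only if no genotype consistent with his phenotype could produce a type O, Rh-positive child with a type O, Rh-negative mother.
Viktor (type A, Rh-): no genotype consistent with that phenotype can produce a type-O Rh+ child with a type-O mother.

Viktor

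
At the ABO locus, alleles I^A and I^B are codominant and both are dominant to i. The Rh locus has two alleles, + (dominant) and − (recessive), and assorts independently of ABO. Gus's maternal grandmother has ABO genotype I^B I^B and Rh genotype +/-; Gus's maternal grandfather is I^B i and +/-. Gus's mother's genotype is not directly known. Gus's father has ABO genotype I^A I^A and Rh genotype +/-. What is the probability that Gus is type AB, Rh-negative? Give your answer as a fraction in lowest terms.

3/16

Gus's mother's ABO genotype from I^B I^B × I^B i: 1/2 I^B I^B, 1/2 I^B i.
Crossing each possibility with the father I^A I^A and summing P(type AB): 1/2·1 + 1/2·1/2 = 3/4.
Similarly for Rh via the mother's Rh distribution: P(Rh-) = 1/4.
Independent loci: 3/4 × 1/4 = 3/16.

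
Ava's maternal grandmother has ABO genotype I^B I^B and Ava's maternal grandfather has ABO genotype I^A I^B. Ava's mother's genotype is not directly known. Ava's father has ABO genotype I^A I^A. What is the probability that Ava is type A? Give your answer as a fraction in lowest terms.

Ava's mother's ABO genotype from I^B I^B × I^A I^B: 1/2 I^A I^B, 1/2 I^B I^B.
Crossing each possibility with the father I^A I^A and summing P(type A): 1/2·1/2 + 1/2·0 = 1/4.

1/4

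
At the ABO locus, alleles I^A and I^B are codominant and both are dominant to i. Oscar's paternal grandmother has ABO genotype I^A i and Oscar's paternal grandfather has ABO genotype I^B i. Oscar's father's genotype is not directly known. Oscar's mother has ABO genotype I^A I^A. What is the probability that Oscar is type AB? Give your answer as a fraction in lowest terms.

Oscar's father's ABO genotype from I^A i × I^B i: 1/4 I^A I^B, 1/4 I^A i, 1/4 I^B i, 1/4 i i.
Crossing each possibility with the mother I^A I^A and summing P(type AB): 1/4·1/2 + 1/4·0 + 1/4·1/2 + 1/4·0 = 1/4.

1/4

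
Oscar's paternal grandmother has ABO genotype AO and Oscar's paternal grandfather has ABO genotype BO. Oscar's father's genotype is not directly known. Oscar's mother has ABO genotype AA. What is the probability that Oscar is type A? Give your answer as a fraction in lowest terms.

3/4

Oscar's father's ABO genotype from AO × BO: 1/4 AB, 1/4 AO, 1/4 BO, 1/4 OO.
Crossing each possibility with the mother AA and summing P(type A): 1/4·1/2 + 1/4·1 + 1/4·1/2 + 1/4·1 = 3/4.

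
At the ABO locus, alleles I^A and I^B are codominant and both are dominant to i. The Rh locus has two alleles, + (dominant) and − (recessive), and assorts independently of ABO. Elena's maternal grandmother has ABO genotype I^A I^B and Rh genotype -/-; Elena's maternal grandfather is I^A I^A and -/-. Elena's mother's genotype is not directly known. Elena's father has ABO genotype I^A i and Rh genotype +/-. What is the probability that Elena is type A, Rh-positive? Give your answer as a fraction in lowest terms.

Elena's mother's ABO genotype from I^A I^B × I^A I^A: 1/2 I^A I^A, 1/2 I^A I^B.
Crossing each possibility with the father I^A i and summing P(type A): 1/2·1 + 1/2·1/2 = 3/4.
Similarly for Rh via the mother's Rh distribution: P(Rh+) = 1/2.
Independent loci: 3/4 × 1/2 = 3/8.

3/8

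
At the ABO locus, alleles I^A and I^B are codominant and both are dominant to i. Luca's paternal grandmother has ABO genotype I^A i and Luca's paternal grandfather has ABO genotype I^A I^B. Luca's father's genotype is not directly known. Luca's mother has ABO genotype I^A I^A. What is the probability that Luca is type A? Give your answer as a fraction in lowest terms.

Luca's father's ABO genotype from I^A i × I^A I^B: 1/4 I^A I^A, 1/4 I^A I^B, 1/4 I^A i, 1/4 I^B i.
Crossing each possibility with the mother I^A I^A and summing P(type A): 1/4·1 + 1/4·1/2 + 1/4·1 + 1/4·1/2 = 3/4.

3/4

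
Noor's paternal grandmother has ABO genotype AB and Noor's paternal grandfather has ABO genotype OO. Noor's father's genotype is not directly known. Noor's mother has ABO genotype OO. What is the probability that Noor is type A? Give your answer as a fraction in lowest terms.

Noor's father's ABO genotype from AB × OO: 1/2 AO, 1/2 BO.
Crossing each possibility with the mother OO and summing P(type A): 1/2·1/2 + 1/2·0 = 1/4.

1/4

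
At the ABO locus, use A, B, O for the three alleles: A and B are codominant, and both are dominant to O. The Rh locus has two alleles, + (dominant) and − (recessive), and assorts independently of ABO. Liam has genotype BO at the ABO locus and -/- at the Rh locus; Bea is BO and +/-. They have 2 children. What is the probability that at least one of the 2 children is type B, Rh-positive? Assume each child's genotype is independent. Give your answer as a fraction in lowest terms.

39/64

ABO cross BO × BO → 1/4 O, 3/4 B.
Rh cross -/- × +/- → 1/2 Rh+, 1/2 Rh-; so P(type B, Rh-positive) = 3/4 × 1/2 = 3/8 per child.
P(none) = (5/8)^2 = 25/64; P(at least one) = 1 − 25/64 = 39/64.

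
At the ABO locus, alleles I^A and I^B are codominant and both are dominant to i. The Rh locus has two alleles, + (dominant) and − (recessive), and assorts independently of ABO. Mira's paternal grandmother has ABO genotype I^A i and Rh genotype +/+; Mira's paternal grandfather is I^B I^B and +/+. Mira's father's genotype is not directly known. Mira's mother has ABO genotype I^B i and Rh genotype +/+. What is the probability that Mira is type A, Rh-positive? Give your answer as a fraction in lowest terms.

Mira's father's ABO genotype from I^A i × I^B I^B: 1/2 I^A I^B, 1/2 I^B i.
Crossing each possibility with the mother I^B i and summing P(type A): 1/2·1/4 + 1/2·0 = 1/8.
Similarly for Rh via the father's Rh distribution: P(Rh+) = 1.
Independent loci: 1/8 × 1 = 1/8.

1/8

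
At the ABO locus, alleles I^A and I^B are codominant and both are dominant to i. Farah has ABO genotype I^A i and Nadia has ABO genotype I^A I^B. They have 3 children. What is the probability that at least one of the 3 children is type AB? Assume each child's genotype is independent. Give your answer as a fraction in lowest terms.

37/64

ABO cross I^A i × I^A I^B → 1/2 A, 1/4 B, 1/4 AB.
So P(type AB) = 1/4 per child.
P(none) = (3/4)^3 = 27/64; P(at least one) = 1 − 27/64 = 37/64.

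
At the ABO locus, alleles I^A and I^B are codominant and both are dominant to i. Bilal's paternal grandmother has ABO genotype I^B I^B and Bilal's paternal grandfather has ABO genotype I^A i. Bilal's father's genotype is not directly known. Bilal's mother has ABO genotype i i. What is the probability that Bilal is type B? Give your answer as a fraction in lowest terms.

Bilal's father's ABO genotype from I^B I^B × I^A i: 1/2 I^A I^B, 1/2 I^B i.
Crossing each possibility with the mother i i and summing P(type B): 1/2·1/2 + 1/2·1/2 = 1/2.

1/2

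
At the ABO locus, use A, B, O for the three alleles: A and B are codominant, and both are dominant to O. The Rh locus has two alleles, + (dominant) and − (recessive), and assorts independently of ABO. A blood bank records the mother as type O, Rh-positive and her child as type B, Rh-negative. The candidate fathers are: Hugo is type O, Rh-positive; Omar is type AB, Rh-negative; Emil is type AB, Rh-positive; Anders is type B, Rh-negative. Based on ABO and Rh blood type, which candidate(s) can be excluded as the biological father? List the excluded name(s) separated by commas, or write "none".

Hugo

A candidate is excluded only if no genotype consistent with his phenotype could produce a type B, Rh-negative child with a type O, Rh-positive mother.
Hugo (type O, Rh+): no genotype consistent with that phenotype can produce a type-B Rh- child with a type-O mother.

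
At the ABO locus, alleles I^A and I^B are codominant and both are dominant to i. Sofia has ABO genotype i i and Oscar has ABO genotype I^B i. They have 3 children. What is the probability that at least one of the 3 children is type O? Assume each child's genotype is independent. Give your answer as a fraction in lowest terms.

ABO cross i i × I^B i → 1/2 O, 1/2 B.
So P(type O) = 1/2 per child.
P(none) = (1/2)^3 = 1/8; P(at least one) = 1 − 1/8 = 7/8.

7/8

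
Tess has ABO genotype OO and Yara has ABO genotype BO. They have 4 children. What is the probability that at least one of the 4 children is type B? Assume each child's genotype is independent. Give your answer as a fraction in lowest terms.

ABO cross OO × BO → 1/2 O, 1/2 B.
So P(type B) = 1/2 per child.
P(none) = (1/2)^4 = 1/16; P(at least one) = 1 − 1/16 = 15/16.

15/16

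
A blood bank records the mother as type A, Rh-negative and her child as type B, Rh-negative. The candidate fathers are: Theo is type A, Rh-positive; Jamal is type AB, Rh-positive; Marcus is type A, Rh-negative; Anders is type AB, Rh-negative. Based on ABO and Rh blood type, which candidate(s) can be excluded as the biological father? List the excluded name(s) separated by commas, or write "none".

A candidate is excluded only if no genotype consistent with his phenotype could produce a type B, Rh-negative child with a type A, Rh-negative mother.
Theo (type A, Rh+): no genotype consistent with that phenotype can produce a type-B Rh- child with a type-A mother.
Marcus (type A, Rh-): no genotype consistent with that phenotype can produce a type-B Rh- child with a type-A mother.

Theo, Marcus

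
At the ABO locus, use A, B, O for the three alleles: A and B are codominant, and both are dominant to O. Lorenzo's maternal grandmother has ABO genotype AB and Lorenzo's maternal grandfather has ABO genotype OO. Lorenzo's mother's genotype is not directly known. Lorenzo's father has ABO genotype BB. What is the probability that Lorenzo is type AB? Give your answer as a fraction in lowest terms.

1/4

Lorenzo's mother's ABO genotype from AB × OO: 1/2 AO, 1/2 BO.
Crossing each possibility with the father BB and summing P(type AB): 1/2·1/2 + 1/2·0 = 1/4.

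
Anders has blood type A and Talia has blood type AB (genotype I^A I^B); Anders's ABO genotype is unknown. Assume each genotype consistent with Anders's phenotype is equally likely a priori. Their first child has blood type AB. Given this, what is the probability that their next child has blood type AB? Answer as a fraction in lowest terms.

Possible genotypes: Anders ∈ {I^A I^A, I^A i}; Talia ∈ {I^A I^B}.
Weight each parental genotype pair by prior × P(type-AB child):
  I^A I^A × I^A I^B: posterior weight 2/3; P(next child type AB) = 1/2.
  I^A i × I^A I^B: posterior weight 1/3; P(next child type AB) = 1/4.
Weighted sum = 5/12.

5/12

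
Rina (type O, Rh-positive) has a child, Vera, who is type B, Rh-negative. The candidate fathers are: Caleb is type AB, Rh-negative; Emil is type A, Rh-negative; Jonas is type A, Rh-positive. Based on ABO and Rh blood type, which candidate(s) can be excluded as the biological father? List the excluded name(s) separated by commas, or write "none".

Emil, Jonas

A candidate is excluded only if no genotype consistent with his phenotype could produce a type B, Rh-negative child with a type O, Rh-positive mother.
Emil (type A, Rh-): no genotype consistent with that phenotype can produce a type-B Rh- child with a type-O mother.
Jonas (type A, Rh+): no genotype consistent with that phenotype can produce a type-B Rh- child with a type-O mother.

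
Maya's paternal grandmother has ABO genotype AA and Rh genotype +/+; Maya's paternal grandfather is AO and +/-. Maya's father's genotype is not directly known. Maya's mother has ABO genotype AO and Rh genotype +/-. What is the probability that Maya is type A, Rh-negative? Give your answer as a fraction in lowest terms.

Maya's father's ABO genotype from AA × AO: 1/2 AA, 1/2 AO.
Crossing each possibility with the mother AO and summing P(type A): 1/2·1 + 1/2·3/4 = 7/8.
Similarly for Rh via the father's Rh distribution: P(Rh-) = 1/8.
Independent loci: 7/8 × 1/8 = 7/64.

7/64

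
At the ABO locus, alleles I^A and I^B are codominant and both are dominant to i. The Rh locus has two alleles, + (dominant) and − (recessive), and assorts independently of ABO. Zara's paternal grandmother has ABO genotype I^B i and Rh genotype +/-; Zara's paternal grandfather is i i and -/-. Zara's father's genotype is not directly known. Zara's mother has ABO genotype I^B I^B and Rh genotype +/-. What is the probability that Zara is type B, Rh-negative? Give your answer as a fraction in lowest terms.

Zara's father's ABO genotype from I^B i × i i: 1/2 I^B i, 1/2 i i.
Crossing each possibility with the mother I^B I^B and summing P(type B): 1/2·1 + 1/2·1 = 1.
Similarly for Rh via the father's Rh distribution: P(Rh-) = 3/8.
Independent loci: 1 × 3/8 = 3/8.

3/8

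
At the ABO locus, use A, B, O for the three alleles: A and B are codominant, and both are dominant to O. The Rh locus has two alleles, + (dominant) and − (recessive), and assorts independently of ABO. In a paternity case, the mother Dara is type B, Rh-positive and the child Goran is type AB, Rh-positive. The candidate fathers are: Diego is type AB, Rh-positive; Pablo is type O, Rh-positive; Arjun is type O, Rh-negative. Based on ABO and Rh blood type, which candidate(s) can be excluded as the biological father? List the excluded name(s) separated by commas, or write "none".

A candidate is excluded only if no genotype consistent with his phenotype could produce a type AB, Rh-positive child with a type B, Rh-positive mother.
Pablo (type O, Rh+): no genotype consistent with that phenotype can produce a type-AB Rh+ child with a type-B mother.
Arjun (type O, Rh-): no genotype consistent with that phenotype can produce a type-AB Rh+ child with a type-B mother.

Pablo, Arjun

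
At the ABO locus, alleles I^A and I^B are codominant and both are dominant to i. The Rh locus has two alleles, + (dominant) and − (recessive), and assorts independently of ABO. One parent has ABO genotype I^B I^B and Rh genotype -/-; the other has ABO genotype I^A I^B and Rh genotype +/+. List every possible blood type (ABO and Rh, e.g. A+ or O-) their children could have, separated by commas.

B+, AB+

Gametes from I^B I^B × I^A I^B give offspring ABO genotypes I^A I^B, I^B I^B, i.e. phenotypes B, AB.
Rh cross -/- × +/+ → phenotypes Rh+.
Combining independently: B+, AB+.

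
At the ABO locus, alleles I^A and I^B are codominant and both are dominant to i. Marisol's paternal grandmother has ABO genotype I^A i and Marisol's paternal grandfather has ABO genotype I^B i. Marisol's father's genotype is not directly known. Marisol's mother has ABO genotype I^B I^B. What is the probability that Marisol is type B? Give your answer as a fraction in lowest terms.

Marisol's father's ABO genotype from I^A i × I^B i: 1/4 I^A I^B, 1/4 I^A i, 1/4 I^B i, 1/4 i i.
Crossing each possibility with the mother I^B I^B and summing P(type B): 1/4·1/2 + 1/4·1/2 + 1/4·1 + 1/4·1 = 3/4.

3/4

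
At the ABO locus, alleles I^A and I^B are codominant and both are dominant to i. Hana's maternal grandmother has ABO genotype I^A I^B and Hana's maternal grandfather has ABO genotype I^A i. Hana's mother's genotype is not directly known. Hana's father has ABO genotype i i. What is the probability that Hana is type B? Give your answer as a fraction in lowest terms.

1/4

Hana's mother's ABO genotype from I^A I^B × I^A i: 1/4 I^A I^A, 1/4 I^A I^B, 1/4 I^A i, 1/4 I^B i.
Crossing each possibility with the father i i and summing P(type B): 1/4·0 + 1/4·1/2 + 1/4·0 + 1/4·1/2 = 1/4.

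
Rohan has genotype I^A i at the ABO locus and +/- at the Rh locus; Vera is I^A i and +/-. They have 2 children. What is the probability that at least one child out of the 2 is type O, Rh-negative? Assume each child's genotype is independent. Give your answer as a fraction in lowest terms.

31/256

ABO cross I^A i × I^A i → 1/4 O, 3/4 A.
Rh cross +/- × +/- → 3/4 Rh+, 1/4 Rh-; so P(type O, Rh-negative) = 1/4 × 1/4 = 1/16 per child.
P(none) = (15/16)^2 = 225/256; P(at least one) = 1 − 225/256 = 31/256.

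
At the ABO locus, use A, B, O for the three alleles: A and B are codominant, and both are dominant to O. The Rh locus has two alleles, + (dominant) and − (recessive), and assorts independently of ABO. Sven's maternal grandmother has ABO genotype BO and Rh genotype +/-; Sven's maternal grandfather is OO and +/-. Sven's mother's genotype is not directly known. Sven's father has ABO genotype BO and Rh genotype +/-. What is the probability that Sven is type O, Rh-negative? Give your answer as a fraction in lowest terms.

Sven's mother's ABO genotype from BO × OO: 1/2 BO, 1/2 OO.
Crossing each possibility with the father BO and summing P(type O): 1/2·1/4 + 1/2·1/2 = 3/8.
Similarly for Rh via the mother's Rh distribution: P(Rh-) = 1/4.
Independent loci: 3/8 × 1/4 = 3/32.

3/32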